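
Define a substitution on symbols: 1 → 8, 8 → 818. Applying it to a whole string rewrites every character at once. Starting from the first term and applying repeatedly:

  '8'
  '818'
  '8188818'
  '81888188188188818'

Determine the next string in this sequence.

Rewriting the 17 symbols of 81888188188188818 one by one yields 818 8 818 818 818 8 818 818 8 818 818 8 818 818 818 8 818; concatenated:

81888188188188818818881881888188188188818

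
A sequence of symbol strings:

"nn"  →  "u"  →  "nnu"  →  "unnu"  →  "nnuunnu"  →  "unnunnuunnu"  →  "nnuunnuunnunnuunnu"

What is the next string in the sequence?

Each term (from the third on) is the two preceding terms concatenated in order: term 3 = nn·u = nnu.
Continuing: unnunnuunnu · nnuunnuunnunnuunnu gives term 8.

unnunnuunnunnuunnuunnunnuunnu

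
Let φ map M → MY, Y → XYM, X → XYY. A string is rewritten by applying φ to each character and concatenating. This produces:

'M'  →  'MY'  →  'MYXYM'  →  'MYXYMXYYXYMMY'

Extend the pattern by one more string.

Applying the rule to each of the 13 symbols of MYXYMXYYXYMMY gives the pieces MY XYM XYY XYM MY XYY XYM XYM XYY XYM MY MY XYM, which concatenate to the answer.

MYXYMXYYXYMMYXYYXYMXYMXYYXYMMYMYXYM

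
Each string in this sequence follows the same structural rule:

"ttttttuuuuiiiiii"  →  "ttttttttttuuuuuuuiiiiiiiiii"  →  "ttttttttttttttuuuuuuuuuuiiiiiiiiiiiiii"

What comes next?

Term n consists of 4n-2 t's, followed by 3n-2 u's, followed by 4n-2 i's, where the shown terms are n = 2, 3, 4.
For the next term, n = 5, so the run lengths are 18, 13, 18.

ttttttttttttttttttuuuuuuuuuuuuuiiiiiiiiiiiiiiiiii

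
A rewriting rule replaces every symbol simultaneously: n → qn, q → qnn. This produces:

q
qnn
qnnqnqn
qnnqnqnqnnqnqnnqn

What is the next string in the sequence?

qnnqnqnqnnqnqnnqnqnnqnqnqnnqnqnnqnqnqnnqn

Replace each of the 17 characters of qnnqnqnqnnqnqnnqn in place — qnn qn qn qnn qn qnn qn qnn qn qn qnn qn qnn qn qn qnn qn — and concatenate.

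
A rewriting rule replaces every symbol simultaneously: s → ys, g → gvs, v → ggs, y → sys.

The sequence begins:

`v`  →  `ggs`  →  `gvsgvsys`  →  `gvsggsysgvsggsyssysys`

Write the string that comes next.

φ(gvsggsysgvsggsyssysys) expands symbol-by-symbol to gvs ggs ys gvs gvs ys sys ys gvs ggs ys gvs gvs ys sys ys ys sys ys sys ys; joining the 21 pieces gives the next term.

gvsggsysgvsgvsyssysysgvsggsysgvsgvsyssysysyssysyssysys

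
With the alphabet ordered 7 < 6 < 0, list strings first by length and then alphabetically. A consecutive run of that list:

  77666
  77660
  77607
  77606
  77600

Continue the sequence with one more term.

77077

Treat 77600 as a base-3 numeral over the given alphabet and add one, carrying through any trailing 0's.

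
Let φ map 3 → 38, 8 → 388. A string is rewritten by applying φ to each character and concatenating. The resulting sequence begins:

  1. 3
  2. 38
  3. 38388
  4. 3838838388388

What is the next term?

3838838388388383883838838838388388

Replace each of the 13 characters of 3838838388388 in place — 38 388 38 388 388 38 388 38 388 388 38 388 388 — and concatenate.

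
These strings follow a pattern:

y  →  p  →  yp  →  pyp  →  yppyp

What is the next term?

pypyppyp

Each term (from the third on) is the two preceding terms concatenated in order: term 3 = y·p = yp.
The next term joins pyp and yppyp.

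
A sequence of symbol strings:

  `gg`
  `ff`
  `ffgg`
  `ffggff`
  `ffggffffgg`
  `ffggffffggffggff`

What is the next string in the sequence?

Each term (from the third on) is the previous term followed by the one before it: term 3 = ff·gg = ffgg.
So term 7 is ffggffffggffggff·ffggffffgg.

ffggffffggffggffffggffffgg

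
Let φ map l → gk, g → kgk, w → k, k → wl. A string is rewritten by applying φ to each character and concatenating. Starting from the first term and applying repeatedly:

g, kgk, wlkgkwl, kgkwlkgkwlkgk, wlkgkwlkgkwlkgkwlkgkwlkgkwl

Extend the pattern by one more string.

kgkwlkgkwlkgkwlkgkwlkgkwlkgkwlkgkwlkgkwlkgkwlkgkwlkgk

φ(wlkgkwlkgkwlkgkwlkgkwlkgkwl) expands symbol-by-symbol to k gk wl kgk wl k gk wl kgk wl k gk wl kgk wl k gk wl kgk wl k gk wl kgk wl k gk; joining the 27 pieces gives the next term.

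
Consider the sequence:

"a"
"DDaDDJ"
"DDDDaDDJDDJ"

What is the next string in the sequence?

DDDDDDaDDJDDJDDJ

Every step adds DD to the front and DDJ to the end of the previous string.
So the next term is DD·DDDDaDDJDDJ·DDJ.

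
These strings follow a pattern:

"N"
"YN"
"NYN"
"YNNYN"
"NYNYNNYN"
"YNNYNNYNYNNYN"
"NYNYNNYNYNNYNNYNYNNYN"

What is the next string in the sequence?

From term 3 onward, concatenate the second-to-last term with the last: N·YN = NYN, YN·NYN = YNNYN, …
The next term joins YNNYNNYNYNNYN and NYNYNNYNYNNYNNYNYNNYN.

YNNYNNYNYNNYNNYNYNNYNYNNYNNYNYNNYN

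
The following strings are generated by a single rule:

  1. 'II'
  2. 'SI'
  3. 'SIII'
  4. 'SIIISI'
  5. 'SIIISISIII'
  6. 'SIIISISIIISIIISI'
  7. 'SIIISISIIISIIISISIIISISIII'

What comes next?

SIIISISIIISIIISISIIISISIIISIIISISIIISIIISI

Each term (from the third on) is the previous term followed by the one before it: term 3 = SI·II = SIII.
Continuing: SIIISISIIISIIISISIIISISIII · SIIISISIIISIIISI gives term 8.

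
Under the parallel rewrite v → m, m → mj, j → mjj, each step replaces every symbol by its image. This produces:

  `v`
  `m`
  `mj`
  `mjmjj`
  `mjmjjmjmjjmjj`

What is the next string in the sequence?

mjmjjmjmjjmjjmjmjjmjmjjmjjmjmjjmjj

Applying the rule to each of the 13 symbols of mjmjjmjmjjmjj gives the pieces mj mjj mj mjj mjj mj mjj mj mjj mjj mj mjj mjj, which concatenate to the answer.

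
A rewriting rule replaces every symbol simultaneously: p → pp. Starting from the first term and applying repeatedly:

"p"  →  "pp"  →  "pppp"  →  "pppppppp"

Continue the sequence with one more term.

pppppppppppppppp

Rewriting each symbol of pppppppp: p→pp, p→pp, p→pp, p→pp, p→pp, p→pp, p→pp, p→pp, which concatenates to pp pp pp pp pp pp pp pp.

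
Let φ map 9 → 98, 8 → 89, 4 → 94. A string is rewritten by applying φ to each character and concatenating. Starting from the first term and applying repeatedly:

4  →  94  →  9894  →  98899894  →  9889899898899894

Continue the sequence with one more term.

Rewriting the 16 symbols of 9889899898899894 one by one yields 98 89 89 98 89 98 98 89 98 89 89 98 98 89 98 94; concatenated:

98898998899898899889899898899894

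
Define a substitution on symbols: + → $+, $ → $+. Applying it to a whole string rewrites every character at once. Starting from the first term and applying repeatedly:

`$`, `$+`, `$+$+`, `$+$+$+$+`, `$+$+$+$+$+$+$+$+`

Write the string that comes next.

Rewriting the 16 symbols of $+$+$+$+$+$+$+$+ one by one yields $+ $+ $+ $+ $+ $+ $+ $+ $+ $+ $+ $+ $+ $+ $+ $+; concatenated:

$+$+$+$+$+$+$+$+$+$+$+$+$+$+$+$+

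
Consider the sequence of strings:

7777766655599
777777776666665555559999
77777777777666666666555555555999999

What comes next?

Reading off run lengths: 7 runs 5, 8, 11; 6 runs 3, 6, 9; 5 runs 3, 6, 9; 9 runs 2, 4, 6 — each is linear in n (n = 1, 2, …).
Setting n = 4 gives 14, 12, 12, 8 characters in each block.

7777777777777766666666666655555555555599999999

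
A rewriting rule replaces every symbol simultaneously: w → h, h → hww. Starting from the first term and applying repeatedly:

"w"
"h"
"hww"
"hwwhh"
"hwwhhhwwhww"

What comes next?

Expanding hwwhhhwwhww: h→hww, w→h, w→h, h→hww, h→hww, h→hww, w→h, w→h, h→hww, w→h, w→h. Concatenated: hww h h hww hww hww h h hww h h.

hwwhhhwwhwwhwwhhhwwhh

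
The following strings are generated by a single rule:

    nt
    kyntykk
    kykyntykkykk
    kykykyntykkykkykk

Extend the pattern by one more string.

Each term wraps the previous one in ky on the left and ykk on the right.
Applying this once more to kykykyntykkykkykk:

kykykykyntykkykkykkykk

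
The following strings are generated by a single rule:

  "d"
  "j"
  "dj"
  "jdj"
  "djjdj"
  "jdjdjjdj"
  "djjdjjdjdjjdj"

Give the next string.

From term 3 onward, concatenate the second-to-last term with the last: d·j = dj, j·dj = jdj, …
So term 8 is jdjdjjdj·djjdjjdjdjjdj.

jdjdjjdjdjjdjjdjdjjdj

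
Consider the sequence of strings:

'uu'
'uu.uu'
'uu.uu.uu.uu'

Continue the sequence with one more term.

Every step duplicates the string with '.' between the halves.
So the next term is two copies of uu.uu.uu.uu with '.' between the halves.

uu.uu.uu.uu.uu.uu.uu.uu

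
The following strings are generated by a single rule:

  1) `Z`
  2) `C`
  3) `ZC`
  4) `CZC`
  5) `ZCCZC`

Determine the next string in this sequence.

CZCZCCZC

From term 3 onward, concatenate the second-to-last term with the last: Z·C = ZC, C·ZC = CZC, …
So term 6 is CZC·ZCCZC.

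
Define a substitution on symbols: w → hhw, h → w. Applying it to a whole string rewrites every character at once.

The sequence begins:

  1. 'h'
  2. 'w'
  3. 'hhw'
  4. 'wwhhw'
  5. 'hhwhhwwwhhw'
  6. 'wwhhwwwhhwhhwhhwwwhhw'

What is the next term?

Applying the rule to each of the 21 symbols of wwhhwwwhhwhhwhhwwwhhw gives the pieces hhw hhw w w hhw hhw hhw w w hhw w w hhw w w hhw hhw hhw w w hhw, which concatenate to the answer.

hhwhhwwwhhwhhwhhwwwhhwwwhhwwwhhwhhwhhwwwhhw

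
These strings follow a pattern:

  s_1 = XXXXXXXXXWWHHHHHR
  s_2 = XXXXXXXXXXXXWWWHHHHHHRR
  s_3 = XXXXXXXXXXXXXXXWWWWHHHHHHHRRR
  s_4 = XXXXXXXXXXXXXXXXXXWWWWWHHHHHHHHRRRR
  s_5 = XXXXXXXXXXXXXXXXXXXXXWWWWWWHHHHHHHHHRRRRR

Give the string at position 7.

Each string has the form X^{3n+3} W^{n} H^{n+3} R^{n-1}, where the shown terms are n = 2, 3, 4, 5, 6.
At n = 8 the blocks have lengths 27, 8, 11, 7.

XXXXXXXXXXXXXXXXXXXXXXXXXXXWWWWWWWWHHHHHHHHHHHRRRRRRR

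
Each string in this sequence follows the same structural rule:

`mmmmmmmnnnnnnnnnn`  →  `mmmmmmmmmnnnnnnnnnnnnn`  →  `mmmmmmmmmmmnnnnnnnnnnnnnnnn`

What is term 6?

Each string has the form m^{2n+1} n^{3n+1}, where the shown terms are n = 3, 4, 5.
For term 6, n = 8, so the run lengths are 17, 25.

mmmmmmmmmmmmmmmmmnnnnnnnnnnnnnnnnnnnnnnnnn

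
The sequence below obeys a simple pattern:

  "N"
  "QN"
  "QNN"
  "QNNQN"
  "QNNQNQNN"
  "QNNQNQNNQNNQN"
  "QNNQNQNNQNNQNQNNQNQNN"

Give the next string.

QNNQNQNNQNNQNQNNQNQNNQNNQNQNNQNNQN

This is a Fibonacci-style word recurrence s(k) = s(k−1)·s(k−2): e.g. QN·N = QNN.
The next term joins QNNQNQNNQNNQNQNNQNQNN and QNNQNQNNQNNQN.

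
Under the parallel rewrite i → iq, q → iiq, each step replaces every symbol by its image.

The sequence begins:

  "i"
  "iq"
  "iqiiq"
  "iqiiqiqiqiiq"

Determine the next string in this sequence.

iqiiqiqiqiiqiqiiqiqiiqiqiqiiq

Rewriting each symbol of iqiiqiqiqiiq: i→iq, q→iiq, i→iq, i→iq, q→iiq, i→iq, q→iiq, i→iq, q→iiq, i→iq, i→iq, q→iiq, which concatenates to iq iiq iq iq iiq iq iiq iq iiq iq iq iiq.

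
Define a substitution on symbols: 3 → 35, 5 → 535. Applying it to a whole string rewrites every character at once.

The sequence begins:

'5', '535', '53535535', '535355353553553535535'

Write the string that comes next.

5353553535535535355353553553535535535355353553553535535

Replace each of the 21 characters of 535355353553553535535 in place — 535 35 535 35 535 535 35 535 35 535 535 35 535 535 35 535 35 535 535 35 535 — and concatenate.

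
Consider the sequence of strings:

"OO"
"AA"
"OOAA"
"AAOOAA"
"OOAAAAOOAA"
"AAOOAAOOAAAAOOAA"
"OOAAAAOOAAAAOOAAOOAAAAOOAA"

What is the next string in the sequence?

From term 3 onward, concatenate the second-to-last term with the last: OO·AA = OOAA, AA·OOAA = AAOOAA, …
So term 8 is AAOOAAOOAAAAOOAA·OOAAAAOOAAAAOOAAOOAAAAOOAA.

AAOOAAOOAAAAOOAAOOAAAAOOAAAAOOAAOOAAAAOOAA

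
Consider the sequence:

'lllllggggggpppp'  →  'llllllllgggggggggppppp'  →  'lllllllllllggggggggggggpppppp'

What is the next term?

llllllllllllllgggggggggggggggppppppp

The n-th term is 3n-1 l's then 3n g's then n+2 p's, where the shown terms are n = 2, 3, 4.
Setting n = 5 gives 14, 15, 7 characters in each block.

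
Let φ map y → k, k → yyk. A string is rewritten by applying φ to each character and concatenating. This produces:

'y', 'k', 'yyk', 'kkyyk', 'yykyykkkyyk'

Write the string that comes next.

kkyykkkyykyykyykkkyyk

Expanding yykyykkkyyk: y→k, y→k, k→yyk, y→k, y→k, k→yyk, k→yyk, k→yyk, y→k, y→k, k→yyk. Concatenated: k k yyk k k yyk yyk yyk k k yyk.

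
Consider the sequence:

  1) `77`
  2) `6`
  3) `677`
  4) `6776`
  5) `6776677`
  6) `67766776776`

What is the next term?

From term 3 onward, concatenate the last term with the second-to-last: 6·77 = 677, 677·6 = 6776, …
So term 7 is 67766776776·6776677.

677667767766776677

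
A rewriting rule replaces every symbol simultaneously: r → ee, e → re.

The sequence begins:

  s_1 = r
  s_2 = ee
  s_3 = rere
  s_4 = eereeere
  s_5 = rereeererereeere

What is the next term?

eereeererereeereeereeererereeere

φ(rereeererereeere) expands symbol-by-symbol to ee re ee re re re ee re ee re ee re re re ee re; joining the 16 pieces gives the next term.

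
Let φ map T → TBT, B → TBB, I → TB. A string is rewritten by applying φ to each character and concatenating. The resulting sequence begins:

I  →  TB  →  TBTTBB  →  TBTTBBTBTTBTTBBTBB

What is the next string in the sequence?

Applying the rule to each of the 18 symbols of TBTTBBTBTTBTTBBTBB gives the pieces TBT TBB TBT TBT TBB TBB TBT TBB TBT TBT TBB TBT TBT TBB TBB TBT TBB TBB, which concatenate to the answer.

TBTTBBTBTTBTTBBTBBTBTTBBTBTTBTTBBTBTTBTTBBTBBTBTTBBTBB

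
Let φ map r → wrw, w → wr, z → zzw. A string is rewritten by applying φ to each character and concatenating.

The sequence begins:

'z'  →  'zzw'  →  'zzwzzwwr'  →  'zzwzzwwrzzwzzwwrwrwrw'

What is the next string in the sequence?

Rewriting the 21 symbols of zzwzzwwrzzwzzwwrwrwrw one by one yields zzw zzw wr zzw zzw wr wr wrw zzw zzw wr zzw zzw wr wr wrw wr wrw wr wrw wr; concatenated:

zzwzzwwrzzwzzwwrwrwrwzzwzzwwrzzwzzwwrwrwrwwrwrwwrwrwwr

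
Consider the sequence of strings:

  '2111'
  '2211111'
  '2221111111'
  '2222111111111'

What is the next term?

2222211111111111

The n-th term is n 2's then 2n+1 1's (n = 1, 2, …).
Setting n = 5 gives 5, 11 characters in each block.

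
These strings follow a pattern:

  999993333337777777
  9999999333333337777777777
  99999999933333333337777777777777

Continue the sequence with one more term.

Each string has the form 9^{2n+1} 3^{2n+2} 7^{3n+1}, where the shown terms are n = 2, 3, 4.
Setting n = 5 gives 11, 12, 16 characters in each block.

999999999993333333333337777777777777777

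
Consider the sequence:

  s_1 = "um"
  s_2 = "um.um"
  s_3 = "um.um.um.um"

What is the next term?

um.um.um.um.um.um.um.um

Every step duplicates the string with '.' between the halves.
So the next term is two copies of um.um.um.um with '.' between the halves.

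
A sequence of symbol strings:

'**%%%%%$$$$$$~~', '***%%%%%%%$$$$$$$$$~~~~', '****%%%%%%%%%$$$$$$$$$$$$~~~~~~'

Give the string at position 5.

******%%%%%%%%%%%%%$$$$$$$$$$$$$$$$$$~~~~~~~~~~

The n-th term is n+1 *'s then 2n+3 %'s then 3n+3 $'s then 2n ~'s (n = 1, 2, …).
Setting n = 5 gives 6, 13, 18, 10 characters in each block.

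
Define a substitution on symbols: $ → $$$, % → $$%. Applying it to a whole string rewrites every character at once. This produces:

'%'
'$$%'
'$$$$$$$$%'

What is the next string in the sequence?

Expanding $$$$$$$$%: $→$$$, $→$$$, $→$$$, $→$$$, $→$$$, $→$$$, $→$$$, $→$$$, %→$$%. Concatenated: $$$ $$$ $$$ $$$ $$$ $$$ $$$ $$$ $$%.

$$$$$$$$$$$$$$$$$$$$$$$$$$%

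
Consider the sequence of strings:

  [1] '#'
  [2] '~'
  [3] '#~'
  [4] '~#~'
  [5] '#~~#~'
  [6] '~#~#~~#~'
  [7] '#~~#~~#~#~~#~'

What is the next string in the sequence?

~#~#~~#~#~~#~~#~#~~#~

Each term (from the third on) is the two preceding terms concatenated in order: term 3 = #·~ = #~.
The next term joins ~#~#~~#~ and #~~#~~#~#~~#~.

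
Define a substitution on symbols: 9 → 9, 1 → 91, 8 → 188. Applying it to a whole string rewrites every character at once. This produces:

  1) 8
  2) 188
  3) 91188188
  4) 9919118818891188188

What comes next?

999199191188188911881889919118818891188188

Applying the rule to each of the 19 symbols of 9919118818891188188 gives the pieces 9 9 91 9 91 91 188 188 91 188 188 9 91 91 188 188 91 188 188, which concatenate to the answer.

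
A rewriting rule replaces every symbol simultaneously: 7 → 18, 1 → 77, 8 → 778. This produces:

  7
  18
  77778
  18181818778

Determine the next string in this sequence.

777787777877778777781818778

Expanding 18181818778: 1→77, 8→778, 1→77, 8→778, 1→77, 8→778, 1→77, 8→778, 7→18, 7→18, 8→778. Concatenated: 77 778 77 778 77 778 77 778 18 18 778.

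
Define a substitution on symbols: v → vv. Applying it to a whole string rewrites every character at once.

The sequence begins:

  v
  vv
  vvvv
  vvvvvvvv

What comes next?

vvvvvvvvvvvvvvvv

Expanding vvvvvvvv: v→vv, v→vv, v→vv, v→vv, v→vv, v→vv, v→vv, v→vv. Concatenated: vv vv vv vv vv vv vv vv.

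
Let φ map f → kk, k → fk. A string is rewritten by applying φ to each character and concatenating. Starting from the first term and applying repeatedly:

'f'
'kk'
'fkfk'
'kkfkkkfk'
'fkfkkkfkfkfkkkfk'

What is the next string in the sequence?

kkfkkkfkfkfkkkfkkkfkkkfkfkfkkkfk

φ(fkfkkkfkfkfkkkfk) expands symbol-by-symbol to kk fk kk fk fk fk kk fk kk fk kk fk fk fk kk fk; joining the 16 pieces gives the next term.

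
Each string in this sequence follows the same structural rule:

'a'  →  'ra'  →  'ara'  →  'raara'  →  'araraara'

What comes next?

raaraararaara

From term 3 onward, concatenate the second-to-last term with the last: a·ra = ara, ra·ara = raara, …
Continuing: raara · araraara gives term 6.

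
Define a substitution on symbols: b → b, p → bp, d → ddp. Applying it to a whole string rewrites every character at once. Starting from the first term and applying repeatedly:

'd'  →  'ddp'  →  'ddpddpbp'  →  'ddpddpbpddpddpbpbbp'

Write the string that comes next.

φ(ddpddpbpddpddpbpbbp) expands symbol-by-symbol to ddp ddp bp ddp ddp bp b bp ddp ddp bp ddp ddp bp b bp b b bp; joining the 19 pieces gives the next term.

ddpddpbpddpddpbpbbpddpddpbpddpddpbpbbpbbbp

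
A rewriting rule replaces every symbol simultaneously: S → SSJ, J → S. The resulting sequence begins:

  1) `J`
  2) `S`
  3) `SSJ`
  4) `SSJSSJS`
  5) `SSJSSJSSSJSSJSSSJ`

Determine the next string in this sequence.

Rewriting the 17 symbols of SSJSSJSSSJSSJSSSJ one by one yields SSJ SSJ S SSJ SSJ S SSJ SSJ SSJ S SSJ SSJ S SSJ SSJ SSJ S; concatenated:

SSJSSJSSSJSSJSSSJSSJSSJSSSJSSJSSSJSSJSSJS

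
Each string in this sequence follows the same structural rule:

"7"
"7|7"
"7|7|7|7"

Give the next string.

Each string is two copies of the previous one joined by '|'.
So the next term is two copies of 7|7|7|7 with '|' between the halves.

7|7|7|7|7|7|7|7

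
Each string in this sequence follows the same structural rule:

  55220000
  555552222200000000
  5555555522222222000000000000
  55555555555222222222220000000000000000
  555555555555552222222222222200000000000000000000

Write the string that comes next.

The n-th term is 3n-1 5's then 3n-1 2's then 4n 0's (n = 1, 2, …).
At n = 6 the blocks have lengths 17, 17, 24.

5555555555555555522222222222222222000000000000000000000000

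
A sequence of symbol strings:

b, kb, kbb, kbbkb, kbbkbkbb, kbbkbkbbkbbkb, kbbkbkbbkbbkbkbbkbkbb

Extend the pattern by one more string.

kbbkbkbbkbbkbkbbkbkbbkbbkbkbbkbbkb

Each term (from the third on) is the previous term followed by the one before it: term 3 = kb·b = kbb.
So term 8 is kbbkbkbbkbbkbkbbkbkbb·kbbkbkbbkbbkb.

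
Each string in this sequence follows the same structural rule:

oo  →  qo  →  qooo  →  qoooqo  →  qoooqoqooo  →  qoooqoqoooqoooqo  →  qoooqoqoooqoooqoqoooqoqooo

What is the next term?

From term 3 onward, concatenate the last term with the second-to-last: qo·oo = qooo, qooo·qo = qoooqo, …
Continuing: qoooqoqoooqoooqoqoooqoqooo · qoooqoqoooqoooqo gives term 8.

qoooqoqoooqoooqoqoooqoqoooqoooqoqoooqoooqo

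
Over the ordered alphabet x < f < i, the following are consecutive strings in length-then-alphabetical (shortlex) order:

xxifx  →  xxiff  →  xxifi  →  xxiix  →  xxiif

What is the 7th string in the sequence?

Continuing the enumeration 2 steps past xxiif: xxiif → xxiii → (answer).

xfxxx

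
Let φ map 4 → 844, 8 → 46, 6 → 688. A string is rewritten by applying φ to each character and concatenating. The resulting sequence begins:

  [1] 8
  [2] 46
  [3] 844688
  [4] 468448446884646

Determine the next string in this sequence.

Rewriting the 15 symbols of 468448446884646 one by one yields 844 688 46 844 844 46 844 844 688 46 46 844 688 844 688; concatenated:

84468846844844468448446884646844688844688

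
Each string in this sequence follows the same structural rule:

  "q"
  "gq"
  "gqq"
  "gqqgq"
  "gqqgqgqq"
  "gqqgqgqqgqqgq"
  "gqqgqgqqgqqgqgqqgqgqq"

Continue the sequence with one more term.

From term 3 onward, concatenate the last term with the second-to-last: gq·q = gqq, gqq·gq = gqqgq, …
The next term joins gqqgqgqqgqqgqgqqgqgqq and gqqgqgqqgqqgq.

gqqgqgqqgqqgqgqqgqgqqgqqgqgqqgqqgq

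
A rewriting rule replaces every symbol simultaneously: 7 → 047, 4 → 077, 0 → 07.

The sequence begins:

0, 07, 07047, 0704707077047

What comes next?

0704707077047070470704704707077047

Replace each of the 13 characters of 0704707077047 in place — 07 047 07 077 047 07 047 07 047 047 07 077 047 — and concatenate.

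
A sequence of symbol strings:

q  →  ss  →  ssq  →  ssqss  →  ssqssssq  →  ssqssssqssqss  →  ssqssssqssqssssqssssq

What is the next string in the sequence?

ssqssssqssqssssqssssqssqssssqssqss

From term 3 onward, concatenate the last term with the second-to-last: ss·q = ssq, ssq·ss = ssqss, …
So term 8 is ssqssssqssqssssqssssq·ssqssssqssqss.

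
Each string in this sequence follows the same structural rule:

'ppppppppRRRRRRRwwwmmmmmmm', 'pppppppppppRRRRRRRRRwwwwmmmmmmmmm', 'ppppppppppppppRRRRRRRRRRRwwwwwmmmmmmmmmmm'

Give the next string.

pppppppppppppppppRRRRRRRRRRRRRwwwwwwmmmmmmmmmmmmm

Each string has the form p^{3n-1} R^{2n+1} w^{n} m^{2n+1}, where the shown terms are n = 3, 4, 5.
At n = 6 the blocks have lengths 17, 13, 6, 13.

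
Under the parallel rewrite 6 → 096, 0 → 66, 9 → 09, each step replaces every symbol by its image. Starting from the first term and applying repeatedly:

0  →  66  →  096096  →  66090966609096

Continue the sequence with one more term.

Rewriting the 14 symbols of 66090966609096 one by one yields 096 096 66 09 66 09 096 096 096 66 09 66 09 096; concatenated:

0960966609660909609609666096609096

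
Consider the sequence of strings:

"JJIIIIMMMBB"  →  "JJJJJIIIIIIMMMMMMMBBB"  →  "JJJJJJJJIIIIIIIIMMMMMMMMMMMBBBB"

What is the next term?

JJJJJJJJJJJIIIIIIIIIIMMMMMMMMMMMMMMMBBBBB

Each string has the form J^{3n-1} I^{2n+2} M^{4n-1} B^{n+1} (n = 1, 2, …).
For the next term, n = 4, so the run lengths are 11, 10, 15, 5.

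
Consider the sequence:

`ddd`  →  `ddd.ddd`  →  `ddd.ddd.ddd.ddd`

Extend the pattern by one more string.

Every step duplicates the string with '.' between the halves.
Doubling ddd.ddd.ddd.ddd with '.' between the halves:

ddd.ddd.ddd.ddd.ddd.ddd.ddd.ddd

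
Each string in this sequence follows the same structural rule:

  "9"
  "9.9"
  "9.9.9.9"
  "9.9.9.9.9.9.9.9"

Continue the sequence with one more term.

9.9.9.9.9.9.9.9.9.9.9.9.9.9.9.9

s(k+1) = s(k)·.·s(k) — each term doubles the last with '.' between the halves.
One more doubling of 9.9.9.9.9.9.9.9 gives the answer.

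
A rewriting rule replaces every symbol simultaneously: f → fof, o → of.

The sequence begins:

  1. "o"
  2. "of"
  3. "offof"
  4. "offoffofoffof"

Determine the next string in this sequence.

offoffofoffoffofoffofoffoffofoffof

φ(offoffofoffof) expands symbol-by-symbol to of fof fof of fof fof of fof of fof fof of fof; joining the 13 pieces gives the next term.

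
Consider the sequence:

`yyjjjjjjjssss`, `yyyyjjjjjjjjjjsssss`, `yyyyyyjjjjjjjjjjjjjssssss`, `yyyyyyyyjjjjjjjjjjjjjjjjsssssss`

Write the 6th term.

Term n consists of 2n-2 y's, followed by 3n+1 j's, followed by n+2 s's, where the shown terms are n = 2, 3, 4, 5.
For term 6, n = 7, so the run lengths are 12, 22, 9.

yyyyyyyyyyyyjjjjjjjjjjjjjjjjjjjjjjsssssssss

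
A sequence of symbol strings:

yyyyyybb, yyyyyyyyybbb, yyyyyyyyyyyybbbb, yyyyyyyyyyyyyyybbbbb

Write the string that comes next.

yyyyyyyyyyyyyyyyyybbbbbb

The n-th term is 3n y's then n b's, where the shown terms are n = 2, 3, 4, 5.
Setting n = 6 gives 18, 6 characters in each block.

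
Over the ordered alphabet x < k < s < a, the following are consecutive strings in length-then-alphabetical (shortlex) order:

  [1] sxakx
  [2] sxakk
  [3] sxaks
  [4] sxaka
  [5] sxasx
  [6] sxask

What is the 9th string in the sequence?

Advancing 3 positions from sxask through sxask → sxass → sxasa reaches term 9.

sxaax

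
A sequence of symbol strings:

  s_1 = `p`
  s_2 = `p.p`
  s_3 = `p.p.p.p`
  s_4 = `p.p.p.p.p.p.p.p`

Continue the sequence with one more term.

Each string is two copies of the previous one joined by '.'.
So the next term is two copies of p.p.p.p.p.p.p.p with '.' between the halves.

p.p.p.p.p.p.p.p.p.p.p.p.p.p.p.p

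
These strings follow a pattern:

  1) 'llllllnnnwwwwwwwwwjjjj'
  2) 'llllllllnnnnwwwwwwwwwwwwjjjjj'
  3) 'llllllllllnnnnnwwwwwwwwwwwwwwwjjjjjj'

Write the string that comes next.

Each string has the form l^{2n} n^{n} w^{3n} j^{n+1}, where the shown terms are n = 3, 4, 5.
At n = 6 the blocks have lengths 12, 6, 18, 7.

llllllllllllnnnnnnwwwwwwwwwwwwwwwwwwjjjjjjj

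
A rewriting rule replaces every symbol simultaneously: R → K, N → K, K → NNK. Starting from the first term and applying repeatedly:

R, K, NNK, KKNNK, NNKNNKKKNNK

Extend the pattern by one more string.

KKNNKKKNNKNNKNNKKKNNK

Rewriting each symbol of NNKNNKKKNNK: N→K, N→K, K→NNK, N→K, N→K, K→NNK, K→NNK, K→NNK, N→K, N→K, K→NNK, which concatenates to K K NNK K K NNK NNK NNK K K NNK.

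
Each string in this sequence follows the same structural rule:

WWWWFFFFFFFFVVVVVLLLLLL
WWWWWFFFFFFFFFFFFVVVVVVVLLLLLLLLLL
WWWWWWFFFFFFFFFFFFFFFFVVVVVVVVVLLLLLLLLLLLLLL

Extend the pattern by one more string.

WWWWWWWFFFFFFFFFFFFFFFFFFFFVVVVVVVVVVVLLLLLLLLLLLLLLLLLL

The n-th term is n+2 W's then 4n F's then 2n+1 V's then 4n-2 L's, where the shown terms are n = 2, 3, 4.
Setting n = 5 gives 7, 20, 11, 18 characters in each block.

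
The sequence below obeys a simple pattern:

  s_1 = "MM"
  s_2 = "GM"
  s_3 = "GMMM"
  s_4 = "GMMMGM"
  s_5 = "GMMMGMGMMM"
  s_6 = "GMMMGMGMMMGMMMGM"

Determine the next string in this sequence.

This is a Fibonacci-style word recurrence s(k) = s(k−1)·s(k−2): e.g. GM·MM = GMMM.
Continuing: GMMMGMGMMMGMMMGM · GMMMGMGMMM gives term 7.

GMMMGMGMMMGMMMGMGMMMGMGMMM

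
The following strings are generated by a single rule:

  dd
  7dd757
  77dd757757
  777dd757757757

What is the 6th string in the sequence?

77777dd757757757757757

s(k+1) = 7·s(k)·757, so each term gains 7 as a prefix and 757 as a suffix.
From 777dd757757757, 2 further steps: 777dd757757757 → 7777dd757757757757 → (answer).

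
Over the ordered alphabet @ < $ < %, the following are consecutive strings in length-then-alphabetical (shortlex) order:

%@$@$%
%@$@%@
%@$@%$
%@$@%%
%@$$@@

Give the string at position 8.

%@$$$@

Advancing 3 positions from %@$$@@ through %@$$@@ → %@$$@$ → %@$$@% reaches term 8.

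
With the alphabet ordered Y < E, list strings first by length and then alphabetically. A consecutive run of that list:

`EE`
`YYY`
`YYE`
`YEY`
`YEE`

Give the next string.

EYY

The successor of YEE increments the rightmost position that isn't already E and resets every position after it to Y.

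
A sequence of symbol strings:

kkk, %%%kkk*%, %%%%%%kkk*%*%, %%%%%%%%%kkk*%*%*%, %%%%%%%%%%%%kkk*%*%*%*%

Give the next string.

%%%%%%%%%%%%%%%kkk*%*%*%*%*%

Each term wraps the previous one in %%% on the left and *% on the right.
So the next term is %%%·%%%%%%%%%%%%kkk*%*%*%*%·*%.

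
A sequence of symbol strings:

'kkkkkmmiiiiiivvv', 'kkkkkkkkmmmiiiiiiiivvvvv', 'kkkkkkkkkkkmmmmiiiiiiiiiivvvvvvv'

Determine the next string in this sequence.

The n-th term is 3n-1 k's then n m's then 2n+2 i's then 2n-1 v's, where the shown terms are n = 2, 3, 4.
For the next term, n = 5, so the run lengths are 14, 5, 12, 9.

kkkkkkkkkkkkkkmmmmmiiiiiiiiiiiivvvvvvvvv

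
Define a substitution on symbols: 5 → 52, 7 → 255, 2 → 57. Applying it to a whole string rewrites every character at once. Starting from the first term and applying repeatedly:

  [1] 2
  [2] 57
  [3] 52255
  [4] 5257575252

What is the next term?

Expanding 5257575252: 5→52, 2→57, 5→52, 7→255, 5→52, 7→255, 5→52, 2→57, 5→52, 2→57. Concatenated: 52 57 52 255 52 255 52 57 52 57.

5257522555225552575257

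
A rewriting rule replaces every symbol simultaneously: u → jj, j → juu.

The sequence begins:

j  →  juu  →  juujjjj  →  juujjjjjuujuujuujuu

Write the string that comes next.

juujjjjjuujuujuujuujuujjjjjuujjjjjuujjjjjuujjjj

φ(juujjjjjuujuujuujuu) expands symbol-by-symbol to juu jj jj juu juu juu juu juu jj jj juu jj jj juu jj jj juu jj jj; joining the 19 pieces gives the next term.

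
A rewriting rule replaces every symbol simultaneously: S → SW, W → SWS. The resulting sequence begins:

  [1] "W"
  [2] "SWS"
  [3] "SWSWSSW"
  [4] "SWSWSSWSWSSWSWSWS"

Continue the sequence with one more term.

Rewriting the 17 symbols of SWSWSSWSWSSWSWSWS one by one yields SW SWS SW SWS SW SW SWS SW SWS SW SW SWS SW SWS SW SWS SW; concatenated:

SWSWSSWSWSSWSWSWSSWSWSSWSWSWSSWSWSSWSWSSW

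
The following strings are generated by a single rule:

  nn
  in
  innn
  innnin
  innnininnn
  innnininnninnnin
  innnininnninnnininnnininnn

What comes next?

innnininnninnnininnnininnninnnininnninnnin

From term 3 onward, concatenate the last term with the second-to-last: in·nn = innn, innn·in = innnin, …
The next term joins innnininnninnnininnnininnn and innnininnninnnin.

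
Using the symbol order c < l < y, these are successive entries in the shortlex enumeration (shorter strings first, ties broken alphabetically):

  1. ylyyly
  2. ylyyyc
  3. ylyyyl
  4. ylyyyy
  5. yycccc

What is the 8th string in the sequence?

yycclc

Stepping forward 3 times from yycccc: yycccc → yycccl → yycccy, then the target.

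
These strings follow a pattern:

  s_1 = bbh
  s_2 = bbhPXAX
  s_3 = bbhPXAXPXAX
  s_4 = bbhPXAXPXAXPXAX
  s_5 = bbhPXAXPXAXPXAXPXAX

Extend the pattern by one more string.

bbhPXAXPXAXPXAXPXAXPXAX

The strings grow by a fixed suffix PXAX each time.
So the next term is bbhPXAXPXAXPXAXPXAX·PXAX.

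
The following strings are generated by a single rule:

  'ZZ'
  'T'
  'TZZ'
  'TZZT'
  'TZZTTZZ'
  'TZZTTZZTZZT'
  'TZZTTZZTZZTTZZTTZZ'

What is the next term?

From term 3 onward, concatenate the last term with the second-to-last: T·ZZ = TZZ, TZZ·T = TZZT, …
The next term joins TZZTTZZTZZTTZZTTZZ and TZZTTZZTZZT.

TZZTTZZTZZTTZZTTZZTZZTTZZTZZT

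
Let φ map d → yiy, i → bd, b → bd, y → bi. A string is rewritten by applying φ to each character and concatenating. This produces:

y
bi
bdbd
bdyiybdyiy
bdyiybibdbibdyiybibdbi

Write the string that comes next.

Replace each of the 22 characters of bdyiybibdbibdyiybibdbi in place — bd yiy bi bd bi bd bd bd yiy bd bd bd yiy bi bd bi bd bd bd yiy bd bd — and concatenate.

bdyiybibdbibdbdbdyiybdbdbdyiybibdbibdbdbdyiybdbd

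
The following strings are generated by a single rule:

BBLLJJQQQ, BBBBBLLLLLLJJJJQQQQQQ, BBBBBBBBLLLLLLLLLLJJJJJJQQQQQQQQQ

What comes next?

BBBBBBBBBBBLLLLLLLLLLLLLLJJJJJJJJQQQQQQQQQQQQ

The n-th term is 3n-1 B's then 4n-2 L's then 2n J's then 3n Q's (n = 1, 2, …).
Setting n = 4 gives 11, 14, 8, 12 characters in each block.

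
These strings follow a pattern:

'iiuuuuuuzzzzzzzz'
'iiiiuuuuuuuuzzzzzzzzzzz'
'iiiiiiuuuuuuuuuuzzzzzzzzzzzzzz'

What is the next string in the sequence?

iiiiiiiiuuuuuuuuuuuuzzzzzzzzzzzzzzzzz

Each string has the form i^{2n-2} u^{2n+2} z^{3n+2}, where the shown terms are n = 2, 3, 4.
Setting n = 5 gives 8, 12, 17 characters in each block.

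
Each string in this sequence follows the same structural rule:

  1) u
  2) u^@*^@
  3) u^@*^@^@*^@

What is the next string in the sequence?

Every step adds ^@*^@ to the end: s(k+1) = s(k)·^@*^@.
So the next term is u^@*^@^@*^@·^@*^@.

u^@*^@^@*^@^@*^@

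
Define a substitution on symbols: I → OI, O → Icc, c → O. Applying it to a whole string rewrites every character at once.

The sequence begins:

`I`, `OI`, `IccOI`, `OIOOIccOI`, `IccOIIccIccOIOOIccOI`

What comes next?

Rewriting the 20 symbols of IccOIIccIccOIOOIccOI one by one yields OI O O Icc OI OI O O OI O O Icc OI Icc Icc OI O O Icc OI; concatenated:

OIOOIccOIOIOOOIOOIccOIIccIccOIOOIccOI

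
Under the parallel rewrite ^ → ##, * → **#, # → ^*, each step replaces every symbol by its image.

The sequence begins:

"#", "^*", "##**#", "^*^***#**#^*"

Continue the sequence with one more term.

Apply φ to ^*^***#**#^* symbol by symbol: ^→##, *→**#, ^→##, *→**#, *→**#, *→**#, #→^*, *→**#, *→**#, #→^*, ^→##, *→**#; joined: ## **# ## **# **# **# ^* **# **# ^* ## **#.

##**###**#**#**#^***#**#^*##**#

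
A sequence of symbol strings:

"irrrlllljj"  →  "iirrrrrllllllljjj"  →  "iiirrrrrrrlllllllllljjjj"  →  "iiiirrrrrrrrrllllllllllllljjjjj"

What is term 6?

Reading off run lengths: i runs 1, 2, 3, 4; r runs 3, 5, 7, 9; l runs 4, 7, 10, 13; j runs 2, 3, 4, 5 — each is linear in n (n = 1, 2, …).
For term 6, n = 6, so the run lengths are 6, 13, 19, 7.

iiiiiirrrrrrrrrrrrrllllllllllllllllllljjjjjjj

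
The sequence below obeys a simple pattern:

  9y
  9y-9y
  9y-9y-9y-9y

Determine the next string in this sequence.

9y-9y-9y-9y-9y-9y-9y-9y

Every step duplicates the string with '-' between the halves.
One more doubling of 9y-9y-9y-9y gives the answer.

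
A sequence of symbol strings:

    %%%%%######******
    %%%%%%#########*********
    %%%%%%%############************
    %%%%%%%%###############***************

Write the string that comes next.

Each string has the form %^{n+3} #^{3n} *^{3n}, where the shown terms are n = 2, 3, 4, 5.
At n = 6 the blocks have lengths 9, 18, 18.

%%%%%%%%%##################******************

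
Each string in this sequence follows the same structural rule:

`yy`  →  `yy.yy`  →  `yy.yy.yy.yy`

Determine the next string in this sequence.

yy.yy.yy.yy.yy.yy.yy.yy

s(k+1) = s(k)·.·s(k) — each term doubles the last with '.' between the halves.
So the next term is two copies of yy.yy.yy.yy with '.' between the halves.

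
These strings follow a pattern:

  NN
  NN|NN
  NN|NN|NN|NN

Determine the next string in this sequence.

Each string is two copies of the previous one joined by '|'.
So the next term is two copies of NN|NN|NN|NN with '|' between the halves.

NN|NN|NN|NN|NN|NN|NN|NN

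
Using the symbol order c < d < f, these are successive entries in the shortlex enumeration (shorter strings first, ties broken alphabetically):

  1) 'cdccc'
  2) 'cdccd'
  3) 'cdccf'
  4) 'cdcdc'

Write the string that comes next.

cdcdd

Treat cdcdc as a base-3 numeral over the given alphabet and add one, carrying through any trailing f's.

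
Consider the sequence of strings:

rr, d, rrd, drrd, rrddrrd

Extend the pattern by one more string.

From term 3 onward, concatenate the second-to-last term with the last: rr·d = rrd, d·rrd = drrd, …
Continuing: drrd · rrddrrd gives term 6.

drrdrrddrrd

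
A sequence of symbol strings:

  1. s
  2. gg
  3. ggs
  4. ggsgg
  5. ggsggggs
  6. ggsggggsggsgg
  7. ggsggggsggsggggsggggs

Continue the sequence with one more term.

ggsggggsggsggggsggggsggsggggsggsgg

This is a Fibonacci-style word recurrence s(k) = s(k−1)·s(k−2): e.g. gg·s = ggs.
Continuing: ggsggggsggsggggsggggs · ggsggggsggsgg gives term 8.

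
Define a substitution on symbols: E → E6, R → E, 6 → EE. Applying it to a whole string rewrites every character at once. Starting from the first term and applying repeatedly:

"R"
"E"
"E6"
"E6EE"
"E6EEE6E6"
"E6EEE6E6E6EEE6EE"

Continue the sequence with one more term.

φ(E6EEE6E6E6EEE6EE) expands symbol-by-symbol to E6 EE E6 E6 E6 EE E6 EE E6 EE E6 E6 E6 EE E6 E6; joining the 16 pieces gives the next term.

E6EEE6E6E6EEE6EEE6EEE6E6E6EEE6E6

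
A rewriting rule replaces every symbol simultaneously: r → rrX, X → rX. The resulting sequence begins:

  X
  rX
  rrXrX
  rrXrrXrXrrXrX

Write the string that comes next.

φ(rrXrrXrXrrXrX) expands symbol-by-symbol to rrX rrX rX rrX rrX rX rrX rX rrX rrX rX rrX rX; joining the 13 pieces gives the next term.

rrXrrXrXrrXrrXrXrrXrXrrXrrXrXrrXrX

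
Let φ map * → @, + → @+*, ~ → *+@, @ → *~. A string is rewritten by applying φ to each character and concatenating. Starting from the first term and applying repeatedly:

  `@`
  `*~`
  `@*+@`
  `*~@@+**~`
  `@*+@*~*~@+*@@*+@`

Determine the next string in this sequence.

φ(@*+@*~*~@+*@@*+@) expands symbol-by-symbol to *~ @ @+* *~ @ *+@ @ *+@ *~ @+* @ *~ *~ @ @+* *~; joining the 16 pieces gives the next term.

*~@@+**~@*+@@*+@*~@+*@*~*~@@+**~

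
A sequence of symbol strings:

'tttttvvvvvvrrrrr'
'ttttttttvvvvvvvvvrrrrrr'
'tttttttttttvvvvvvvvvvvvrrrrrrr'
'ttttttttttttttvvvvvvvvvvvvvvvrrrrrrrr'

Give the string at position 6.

ttttttttttttttttttttvvvvvvvvvvvvvvvvvvvvvrrrrrrrrrr

The n-th term is 3n-1 t's then 3n v's then n+3 r's, where the shown terms are n = 2, 3, 4, 5.
Setting n = 7 gives 20, 21, 10 characters in each block.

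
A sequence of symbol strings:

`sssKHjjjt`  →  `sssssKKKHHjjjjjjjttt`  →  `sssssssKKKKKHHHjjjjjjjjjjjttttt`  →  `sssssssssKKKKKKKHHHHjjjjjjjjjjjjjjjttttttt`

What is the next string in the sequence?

Reading off run lengths: s runs 3, 5, 7, 9; K runs 1, 3, 5, 7; H runs 1, 2, 3, 4; j runs 3, 7, 11, 15; t runs 1, 3, 5, 7 — each is linear in n (n = 1, 2, …).
Setting n = 5 gives 11, 9, 5, 19, 9 characters in each block.

sssssssssssKKKKKKKKKHHHHHjjjjjjjjjjjjjjjjjjjttttttttt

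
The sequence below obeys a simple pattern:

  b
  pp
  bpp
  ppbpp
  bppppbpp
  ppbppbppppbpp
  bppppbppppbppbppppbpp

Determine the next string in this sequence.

This is a Fibonacci-style word recurrence s(k) = s(k−2)·s(k−1): e.g. b·pp = bpp.
Continuing: ppbppbppppbpp · bppppbppppbppbppppbpp gives term 8.

ppbppbppppbppbppppbppppbppbppppbpp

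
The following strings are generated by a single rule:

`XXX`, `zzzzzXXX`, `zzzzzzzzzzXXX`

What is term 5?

Each term is the previous one with zzzzz prepended.
From zzzzzzzzzzXXX, 2 further steps: zzzzzzzzzzXXX → zzzzzzzzzzzzzzzXXX → (answer).

zzzzzzzzzzzzzzzzzzzzXXX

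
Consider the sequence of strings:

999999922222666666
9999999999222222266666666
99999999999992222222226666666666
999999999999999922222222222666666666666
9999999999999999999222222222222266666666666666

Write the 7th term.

999999999999999999999999922222222222222222666666666666666666

Each string has the form 9^{3n+1} 2^{2n+1} 6^{2n+2}, where the shown terms are n = 2, 3, 4, 5, 6.
At n = 8 the blocks have lengths 25, 17, 18.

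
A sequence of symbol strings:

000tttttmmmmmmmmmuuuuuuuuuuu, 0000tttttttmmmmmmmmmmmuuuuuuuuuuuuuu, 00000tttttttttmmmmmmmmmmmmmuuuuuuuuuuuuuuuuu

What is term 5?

0000000tttttttttttttmmmmmmmmmmmmmmmmmuuuuuuuuuuuuuuuuuuuuuuu

Term n consists of n 0's, followed by 2n-1 t's, followed by 2n+3 m's, followed by 3n+2 u's, where the shown terms are n = 3, 4, 5.
At n = 7 the blocks have lengths 7, 13, 17, 23.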